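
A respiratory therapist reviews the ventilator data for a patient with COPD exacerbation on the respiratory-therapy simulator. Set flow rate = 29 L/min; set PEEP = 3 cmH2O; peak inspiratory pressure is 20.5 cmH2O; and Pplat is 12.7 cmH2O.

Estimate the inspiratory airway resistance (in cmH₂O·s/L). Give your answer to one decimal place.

Flow: 29 L/min ÷ 60 = 0.4833 L/s.
Raw = (PIP − Pplat) / flow = (20.5 − 12.7) / 0.4833 = 7.8 / 0.4833 = 16.139 cmH2O·s/L.

16.1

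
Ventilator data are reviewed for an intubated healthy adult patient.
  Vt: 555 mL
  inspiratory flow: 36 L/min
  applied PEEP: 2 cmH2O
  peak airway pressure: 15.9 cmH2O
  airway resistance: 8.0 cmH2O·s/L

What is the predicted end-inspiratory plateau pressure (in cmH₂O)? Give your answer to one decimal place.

11.1

Flow: 36 L/min ÷ 60 = 0.6 L/s.
Pplat = PIP − Raw × flow = 15.9 − 8.0 × 0.6 = 15.9 − 4.8 = 11.1 cmH2O.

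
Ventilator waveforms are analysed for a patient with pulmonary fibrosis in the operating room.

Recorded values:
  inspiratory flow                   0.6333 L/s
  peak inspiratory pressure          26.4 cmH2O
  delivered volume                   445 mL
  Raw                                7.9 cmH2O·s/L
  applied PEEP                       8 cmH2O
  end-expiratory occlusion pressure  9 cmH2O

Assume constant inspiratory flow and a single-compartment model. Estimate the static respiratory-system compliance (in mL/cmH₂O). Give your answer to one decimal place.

35.9

Total PEEP = 9 cmH2O (set 8 + intrinsic 1); this is the baseline alveolar pressure.
Equation of motion (constant flow): PIP = Vt/C + R·V̇ + PEEP.
Vt/C = PIP − R·V̇ − PEEP = 26.4 − 7.9×0.6333 − 9 = 26.4 − 5.003 − 9 = 12.397 cmH2O.
C = Vt / 12.397 = 445 / 12.397 = 35.896 mL/cmH2O.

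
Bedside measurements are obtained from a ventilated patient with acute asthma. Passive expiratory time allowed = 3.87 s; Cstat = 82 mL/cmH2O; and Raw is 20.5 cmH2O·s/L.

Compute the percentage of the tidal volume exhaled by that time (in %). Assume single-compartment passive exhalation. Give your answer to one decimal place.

τ = R × C = 20.5 × 82 mL/cmH2O = 20.5 × 0.082 L/cmH2O = 1.681 s.
Passive exhalation: V(t)/V₀ = e^(−t/τ) = e^(−3.87/1.681) = 0.1.
Fraction exhaled = 1 − 0.1 = 0.9 → 90.0%.

90.0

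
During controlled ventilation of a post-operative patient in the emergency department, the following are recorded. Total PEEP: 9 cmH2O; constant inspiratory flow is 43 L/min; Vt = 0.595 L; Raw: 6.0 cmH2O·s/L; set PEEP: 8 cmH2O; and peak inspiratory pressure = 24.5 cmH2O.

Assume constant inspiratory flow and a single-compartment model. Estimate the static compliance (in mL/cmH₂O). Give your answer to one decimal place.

Flow: 43 L/min ÷ 60 = 0.7167 L/s.
Total PEEP = 9 cmH2O (set 8 + intrinsic 1); this is the baseline alveolar pressure.
Equation of motion (constant flow): PIP = Vt/C + R·V̇ + PEEP.
Vt/C = PIP − R·V̇ − PEEP = 24.5 − 6.0×0.7167 − 9 = 24.5 − 4.3 − 9 = 11.2 cmH2O.
C = Vt / 11.2 = 595 / 11.2 = 53.125 mL/cmH2O.

53.1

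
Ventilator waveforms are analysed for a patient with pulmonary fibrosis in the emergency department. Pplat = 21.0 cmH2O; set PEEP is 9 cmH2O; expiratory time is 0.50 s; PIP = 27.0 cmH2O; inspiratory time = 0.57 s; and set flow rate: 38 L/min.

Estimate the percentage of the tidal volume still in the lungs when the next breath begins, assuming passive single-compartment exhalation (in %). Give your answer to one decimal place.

17.3

Flow: 38 L/min ÷ 60 = 0.6333 L/s.
Vt = flow × Ti = 0.6333 L/s × 0.57 s × 1000 mL/L = 360.98 mL.
R = (PIP − Pplat)/V̇ = (27.0 − 21.0) / 0.6333 = 6.0/0.6333 = 9.474 cmH2O·s/L.
C = Vt/(Pplat − PEEP) = 360.98 / (21.0 − 9) = 360.98/12.0 = 30.082 mL/cmH2O.
τ = R × C = 9.474 × 0.03008 L/cmH2O = 0.285 s.
Fraction remaining at end-expiration = e^(−Te/τ) = e^(−0.50/0.285) = 0.173 → 17.3%.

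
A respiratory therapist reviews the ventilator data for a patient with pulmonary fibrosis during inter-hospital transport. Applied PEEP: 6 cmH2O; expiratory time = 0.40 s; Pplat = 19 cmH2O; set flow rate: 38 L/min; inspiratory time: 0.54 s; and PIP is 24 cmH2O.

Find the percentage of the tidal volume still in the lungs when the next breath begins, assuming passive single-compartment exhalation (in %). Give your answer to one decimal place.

Flow: 38 L/min ÷ 60 = 0.6333 L/s.
Vt = flow × Ti = 0.6333 L/s × 0.54 s × 1000 mL/L = 341.98 mL.
R = (PIP − Pplat)/V̇ = (24 − 19) / 0.6333 = 5.0/0.6333 = 7.895 cmH2O·s/L.
C = Vt/(Pplat − PEEP) = 341.98 / (19 − 6) = 341.98/13.0 = 26.306 mL/cmH2O.
τ = R × C = 7.895 × 0.02631 L/cmH2O = 0.2077 s.
Fraction remaining at end-expiration = e^(−Te/τ) = e^(−0.40/0.2077) = 0.1458 → 14.58%.

14.6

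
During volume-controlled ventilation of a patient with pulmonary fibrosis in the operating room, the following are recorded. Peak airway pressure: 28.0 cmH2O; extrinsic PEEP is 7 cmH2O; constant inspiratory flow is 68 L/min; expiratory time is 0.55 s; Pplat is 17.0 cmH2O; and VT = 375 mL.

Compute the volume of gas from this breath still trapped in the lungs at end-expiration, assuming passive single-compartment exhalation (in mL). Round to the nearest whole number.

83

Flow: 68 L/min ÷ 60 = 1.1333 L/s.
R = (PIP − Pplat)/V̇ = (28.0 − 17.0) / 1.1333 = 11.0/1.1333 = 9.706 cmH2O·s/L.
C = Vt/(Pplat − PEEP) = 375.0 / (17.0 − 7) = 375.0/10.0 = 37.5 mL/cmH2O.
τ = R × C = 9.706 × 0.0375 L/cmH2O = 0.364 s.
Fraction remaining = e^(−Te/τ) = e^(−0.55/0.364) = 0.2207.
Trapped volume = 375.0 × 0.2207 = 82.763 mL.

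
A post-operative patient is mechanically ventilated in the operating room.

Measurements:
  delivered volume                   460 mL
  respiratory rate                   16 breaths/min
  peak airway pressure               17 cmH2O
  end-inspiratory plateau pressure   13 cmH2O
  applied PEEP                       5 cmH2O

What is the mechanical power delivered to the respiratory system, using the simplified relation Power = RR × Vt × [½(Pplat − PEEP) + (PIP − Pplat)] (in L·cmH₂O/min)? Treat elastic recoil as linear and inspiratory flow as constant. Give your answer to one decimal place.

58.9

Per-breath work = Vt × [½(Pplat−PEEP) + (PIP−Pplat)] = 0.460 × [0.5×8.0 + 4.0] = 0.460 × 8.0 = 3.68 L·cmH2O.
Power = 16 × 3.68 = 58.88 L·cmH2O/min.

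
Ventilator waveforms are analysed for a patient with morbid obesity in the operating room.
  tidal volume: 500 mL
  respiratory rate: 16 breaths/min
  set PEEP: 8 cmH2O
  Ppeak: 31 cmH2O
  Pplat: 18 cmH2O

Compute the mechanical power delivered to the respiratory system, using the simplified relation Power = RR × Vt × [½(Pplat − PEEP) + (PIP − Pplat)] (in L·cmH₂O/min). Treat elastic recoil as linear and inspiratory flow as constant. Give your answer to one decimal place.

144.0

Per-breath work = Vt × [½(Pplat−PEEP) + (PIP−Pplat)] = 0.500 × [0.5×10.0 + 13.0] = 0.500 × 18.0 = 9.0 L·cmH2O.
Power = 16 × 9.0 = 144.0 L·cmH2O/min.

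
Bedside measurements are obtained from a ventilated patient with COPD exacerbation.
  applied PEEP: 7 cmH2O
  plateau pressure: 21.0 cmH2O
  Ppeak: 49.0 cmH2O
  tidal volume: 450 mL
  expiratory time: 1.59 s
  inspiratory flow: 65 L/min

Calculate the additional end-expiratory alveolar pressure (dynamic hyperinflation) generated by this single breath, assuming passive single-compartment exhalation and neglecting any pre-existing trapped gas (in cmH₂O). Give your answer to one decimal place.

2.1

Flow: 65 L/min ÷ 60 = 1.0833 L/s.
R = (PIP − Pplat)/V̇ = (49.0 − 21.0) / 1.0833 = 28.0/1.0833 = 25.847 cmH2O·s/L.
C = Vt/(Pplat − PEEP) = 450.0 / (21.0 − 7) = 450.0/14.0 = 32.143 mL/cmH2O.
τ = R × C = 25.847 × 0.03214 L/cmH2O = 0.8307 s.
Fraction remaining = e^(−Te/τ) = e^(−1.59/0.8307) = 0.1475; trapped volume = 450.0 × 0.1475 = 66.375 mL.
Additional alveolar pressure from trapping ≈ V_trapped / C = 66.375 / 32.143 = 2.065 cmH2O.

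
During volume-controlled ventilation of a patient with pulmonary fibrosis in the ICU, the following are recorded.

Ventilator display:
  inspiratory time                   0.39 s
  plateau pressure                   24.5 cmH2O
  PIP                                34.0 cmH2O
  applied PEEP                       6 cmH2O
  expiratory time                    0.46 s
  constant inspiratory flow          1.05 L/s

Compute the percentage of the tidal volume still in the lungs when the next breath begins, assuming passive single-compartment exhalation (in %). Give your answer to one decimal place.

Vt = flow × Ti = 1.05 L/s × 0.39 s × 1000 mL/L = 409.5 mL.
R = (PIP − Pplat)/V̇ = (34.0 − 24.5) / 1.05 = 9.5/1.05 = 9.048 cmH2O·s/L.
C = Vt/(Pplat − PEEP) = 409.5 / (24.5 − 6) = 409.5/18.5 = 22.135 mL/cmH2O.
τ = R × C = 9.048 × 0.02214 L/cmH2O = 0.2003 s.
Fraction remaining at end-expiration = e^(−Te/τ) = e^(−0.46/0.2003) = 0.1006 → 10.06%.

10.1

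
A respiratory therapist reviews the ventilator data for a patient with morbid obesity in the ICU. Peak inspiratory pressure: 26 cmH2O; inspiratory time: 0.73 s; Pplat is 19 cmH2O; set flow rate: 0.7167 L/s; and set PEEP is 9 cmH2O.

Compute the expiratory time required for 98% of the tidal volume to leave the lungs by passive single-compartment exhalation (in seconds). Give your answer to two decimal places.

Vt = flow × Ti = 0.7167 L/s × 0.73 s × 1000 mL/L = 523.19 mL.
R = (PIP − Pplat)/V̇ = (26 − 19) / 0.7167 = 7.0/0.7167 = 9.767 cmH2O·s/L.
C = Vt/(Pplat − PEEP) = 523.19 / (19 − 9) = 523.19/10.0 = 52.319 mL/cmH2O.
τ = R × C = 9.767 × 0.05232 L/cmH2O = 0.511 s.
t = −τ·ln(1 − 0.98) = −0.511·ln(0.02) = 1.999 s.

2.00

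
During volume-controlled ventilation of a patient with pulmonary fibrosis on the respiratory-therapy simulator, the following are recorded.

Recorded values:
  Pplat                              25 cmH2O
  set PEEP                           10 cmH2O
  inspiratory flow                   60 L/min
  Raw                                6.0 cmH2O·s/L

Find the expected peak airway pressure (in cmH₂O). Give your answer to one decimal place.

31.0

Flow: 60 L/min ÷ 60 = 1 L/s.
PIP = Pplat + Raw × flow = 25 + 6.0 × 1 = 25 + 6.0 = 31.0 cmH2O.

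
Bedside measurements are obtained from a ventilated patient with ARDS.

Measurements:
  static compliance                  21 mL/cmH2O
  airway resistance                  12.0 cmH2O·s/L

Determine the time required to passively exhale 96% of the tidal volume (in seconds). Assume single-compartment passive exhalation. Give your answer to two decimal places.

0.81

τ = R × C = 12.0 × 21 mL/cmH2O = 12.0 × 0.021 L/cmH2O = 0.252 s.
Exhaled fraction f = 1 − e^(−t/τ) → t = −τ·ln(1 − f) = −0.252·ln(0.04) = 0.8112 s.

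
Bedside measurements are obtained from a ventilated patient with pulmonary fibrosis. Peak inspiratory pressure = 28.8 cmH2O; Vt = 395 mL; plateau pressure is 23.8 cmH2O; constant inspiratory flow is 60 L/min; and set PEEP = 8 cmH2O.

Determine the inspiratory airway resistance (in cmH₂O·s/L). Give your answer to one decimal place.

Flow: 60 L/min ÷ 60 = 1 L/s.
Raw = (PIP − Pplat) / flow = (28.8 − 23.8) / 1 = 5.0 / 1 = 5.0 cmH2O·s/L.

5.0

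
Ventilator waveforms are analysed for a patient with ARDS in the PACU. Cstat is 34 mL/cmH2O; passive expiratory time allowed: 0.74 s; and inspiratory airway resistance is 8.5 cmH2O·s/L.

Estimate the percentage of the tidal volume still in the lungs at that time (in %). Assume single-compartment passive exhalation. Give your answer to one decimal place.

7.7

τ = R × C = 8.5 × 34 mL/cmH2O = 8.5 × 0.034 L/cmH2O = 0.289 s.
Passive exhalation: V(t)/V₀ = e^(−t/τ) = e^(−0.74/0.289) = 0.07726.
Fraction remaining = 0.07726 → 7.726%.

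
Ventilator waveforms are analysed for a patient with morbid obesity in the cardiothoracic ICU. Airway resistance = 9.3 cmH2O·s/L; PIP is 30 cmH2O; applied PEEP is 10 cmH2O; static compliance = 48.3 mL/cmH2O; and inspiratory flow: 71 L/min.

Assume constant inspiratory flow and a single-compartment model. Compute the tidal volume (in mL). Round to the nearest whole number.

434

Flow: 71 L/min ÷ 60 = 1.1833 L/s.
Equation of motion (constant flow): PIP = Vt/C + R·V̇ + PEEP.
Vt/C = PIP − R·V̇ − PEEP = 30 − 11.005 − 10 = 8.995 cmH2O.
Vt = C × 8.995 = 48.3 × 8.995 = 434.46 mL.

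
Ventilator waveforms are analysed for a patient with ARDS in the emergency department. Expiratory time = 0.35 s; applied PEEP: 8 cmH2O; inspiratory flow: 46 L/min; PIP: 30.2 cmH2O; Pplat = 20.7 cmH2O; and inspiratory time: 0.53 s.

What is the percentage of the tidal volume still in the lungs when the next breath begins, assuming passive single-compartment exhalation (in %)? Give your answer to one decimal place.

41.4

Flow: 46 L/min ÷ 60 = 0.7667 L/s.
Vt = flow × Ti = 0.7667 L/s × 0.53 s × 1000 mL/L = 406.35 mL.
R = (PIP − Pplat)/V̇ = (30.2 − 20.7) / 0.7667 = 9.5/0.7667 = 12.391 cmH2O·s/L.
C = Vt/(Pplat − PEEP) = 406.35 / (20.7 − 8) = 406.35/12.7 = 31.996 mL/cmH2O.
τ = R × C = 12.391 × 0.032 L/cmH2O = 0.3965 s.
Fraction remaining at end-expiration = e^(−Te/τ) = e^(−0.35/0.3965) = 0.4137 → 41.37%.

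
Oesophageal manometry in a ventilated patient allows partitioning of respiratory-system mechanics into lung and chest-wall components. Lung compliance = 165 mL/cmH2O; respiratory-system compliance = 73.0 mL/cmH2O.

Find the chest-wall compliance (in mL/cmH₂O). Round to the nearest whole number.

131

1/Ccw = 1/Crs − 1/CL.
1/Ccw = 1/73.0 − 1/165 = 0.007638.
Ccw = 130.92 mL/cmH2O.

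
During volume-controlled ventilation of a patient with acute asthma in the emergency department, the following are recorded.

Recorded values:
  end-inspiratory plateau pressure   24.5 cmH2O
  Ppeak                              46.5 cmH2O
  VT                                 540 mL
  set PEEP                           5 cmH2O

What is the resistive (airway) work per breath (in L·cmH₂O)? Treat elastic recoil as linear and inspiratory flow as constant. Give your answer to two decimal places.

With constant inspiratory flow the resistive pressure is constant at PIP − Pplat = 46.5 − 24.5 = 22.0 cmH2O, so resistive work = 22.0 × 0.540 = 11.88 L·cmH2O.

11.88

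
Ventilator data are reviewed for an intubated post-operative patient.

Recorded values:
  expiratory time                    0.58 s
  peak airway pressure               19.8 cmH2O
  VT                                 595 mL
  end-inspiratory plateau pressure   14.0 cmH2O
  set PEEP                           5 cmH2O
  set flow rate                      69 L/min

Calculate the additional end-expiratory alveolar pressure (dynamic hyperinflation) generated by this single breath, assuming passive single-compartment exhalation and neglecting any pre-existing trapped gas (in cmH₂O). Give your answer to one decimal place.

1.6

Flow: 69 L/min ÷ 60 = 1.15 L/s.
R = (PIP − Pplat)/V̇ = (19.8 − 14.0) / 1.15 = 5.8/1.15 = 5.043 cmH2O·s/L.
C = Vt/(Pplat − PEEP) = 595.0 / (14.0 − 5) = 595.0/9.0 = 66.111 mL/cmH2O.
τ = R × C = 5.043 × 0.06611 L/cmH2O = 0.3334 s.
Fraction remaining = e^(−Te/τ) = e^(−0.58/0.3334) = 0.1756; trapped volume = 595.0 × 0.1756 = 104.48 mL.
Additional alveolar pressure from trapping ≈ V_trapped / C = 104.48 / 66.111 = 1.58 cmH2O.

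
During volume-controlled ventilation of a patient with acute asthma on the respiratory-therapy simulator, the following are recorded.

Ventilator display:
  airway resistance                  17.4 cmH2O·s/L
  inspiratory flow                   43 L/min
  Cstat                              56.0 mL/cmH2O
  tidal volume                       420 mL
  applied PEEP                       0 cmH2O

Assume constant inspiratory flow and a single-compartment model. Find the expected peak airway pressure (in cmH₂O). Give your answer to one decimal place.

20.0

Flow: 43 L/min ÷ 60 = 0.7167 L/s.
Equation of motion (constant flow): PIP = Vt/C + R·V̇ + PEEP.
PIP = 420/56.0 + 17.4×0.7167 + 0 = 7.5 + 12.471 + 0 = 19.971 cmH2O.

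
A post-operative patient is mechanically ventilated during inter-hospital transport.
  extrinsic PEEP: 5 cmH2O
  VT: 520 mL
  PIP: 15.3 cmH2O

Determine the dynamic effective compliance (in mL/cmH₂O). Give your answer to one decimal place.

Dynamic compliance = Vt / (PIP − PEEP) = 520 / (15.3 − 5) = 520 / 10.3 = 50.485 mL/cmH2O.

50.5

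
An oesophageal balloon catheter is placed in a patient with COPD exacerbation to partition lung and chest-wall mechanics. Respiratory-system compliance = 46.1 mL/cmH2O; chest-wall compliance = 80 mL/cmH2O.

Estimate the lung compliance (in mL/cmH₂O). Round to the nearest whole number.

1/CL = 1/Crs − 1/Ccw.
1/CL = 1/46.1 − 1/80 = 0.009192.
CL = 108.79 mL/cmH2O.

109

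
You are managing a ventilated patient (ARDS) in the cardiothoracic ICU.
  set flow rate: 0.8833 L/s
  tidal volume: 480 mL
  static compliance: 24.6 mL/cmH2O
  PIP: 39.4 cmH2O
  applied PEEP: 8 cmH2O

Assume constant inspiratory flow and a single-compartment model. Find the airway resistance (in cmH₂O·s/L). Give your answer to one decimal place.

Equation of motion (constant flow): PIP = Vt/C + R·V̇ + PEEP.
R·V̇ = PIP − Vt/C − PEEP = 39.4 − 480/24.6 − 8 = 39.4 − 19.512 − 8 = 11.888 cmH2O.
R = 11.888 / 0.8833 = 13.459 cmH2O·s/L.

13.5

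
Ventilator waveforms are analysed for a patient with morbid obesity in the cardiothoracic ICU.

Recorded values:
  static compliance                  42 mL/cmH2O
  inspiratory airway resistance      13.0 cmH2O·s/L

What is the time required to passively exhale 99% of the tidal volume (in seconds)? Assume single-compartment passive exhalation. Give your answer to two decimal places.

2.51

τ = R × C = 13.0 × 42 mL/cmH2O = 13.0 × 0.042 L/cmH2O = 0.546 s.
Exhaled fraction f = 1 − e^(−t/τ) → t = −τ·ln(1 − f) = −0.546·ln(0.01) = 2.514 s.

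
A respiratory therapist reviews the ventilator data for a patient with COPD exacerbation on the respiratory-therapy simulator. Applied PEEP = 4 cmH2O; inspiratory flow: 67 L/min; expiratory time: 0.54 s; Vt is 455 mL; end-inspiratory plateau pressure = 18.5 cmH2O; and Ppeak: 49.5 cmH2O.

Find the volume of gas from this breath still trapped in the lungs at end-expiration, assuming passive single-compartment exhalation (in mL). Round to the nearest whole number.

Flow: 67 L/min ÷ 60 = 1.1167 L/s.
R = (PIP − Pplat)/V̇ = (49.5 − 18.5) / 1.1167 = 31.0/1.1167 = 27.76 cmH2O·s/L.
C = Vt/(Pplat − PEEP) = 455.0 / (18.5 − 4) = 455.0/14.5 = 31.379 mL/cmH2O.
τ = R × C = 27.76 × 0.03138 L/cmH2O = 0.8711 s.
Fraction remaining = e^(−Te/τ) = e^(−0.54/0.8711) = 0.538.
Trapped volume = 455.0 × 0.538 = 244.79 mL.

245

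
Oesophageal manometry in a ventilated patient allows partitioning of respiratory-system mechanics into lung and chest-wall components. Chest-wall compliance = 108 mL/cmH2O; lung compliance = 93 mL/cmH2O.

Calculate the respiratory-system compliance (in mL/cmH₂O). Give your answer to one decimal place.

Lung and chest wall are elastances in series: 1/Crs = 1/CL + 1/Ccw.
1/Crs = 1/93 + 1/108 = 0.02001.
Crs = 49.975 mL/cmH2O.

50.0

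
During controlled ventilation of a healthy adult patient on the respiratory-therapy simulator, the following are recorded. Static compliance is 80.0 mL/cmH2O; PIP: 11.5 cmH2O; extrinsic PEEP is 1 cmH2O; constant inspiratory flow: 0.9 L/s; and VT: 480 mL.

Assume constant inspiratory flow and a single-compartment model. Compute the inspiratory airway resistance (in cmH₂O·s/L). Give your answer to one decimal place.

Equation of motion (constant flow): PIP = Vt/C + R·V̇ + PEEP.
R·V̇ = PIP − Vt/C − PEEP = 11.5 − 480/80.0 − 1 = 11.5 − 6.0 − 1 = 4.5 cmH2O.
R = 4.5 / 0.9 = 5.0 cmH2O·s/L.

5.0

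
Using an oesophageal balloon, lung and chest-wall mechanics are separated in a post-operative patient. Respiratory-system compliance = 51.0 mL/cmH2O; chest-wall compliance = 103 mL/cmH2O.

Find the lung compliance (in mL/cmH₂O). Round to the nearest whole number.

1/CL = 1/Crs − 1/Ccw.
1/CL = 1/51.0 − 1/103 = 0.009899.
CL = 101.02 mL/cmH2O.

101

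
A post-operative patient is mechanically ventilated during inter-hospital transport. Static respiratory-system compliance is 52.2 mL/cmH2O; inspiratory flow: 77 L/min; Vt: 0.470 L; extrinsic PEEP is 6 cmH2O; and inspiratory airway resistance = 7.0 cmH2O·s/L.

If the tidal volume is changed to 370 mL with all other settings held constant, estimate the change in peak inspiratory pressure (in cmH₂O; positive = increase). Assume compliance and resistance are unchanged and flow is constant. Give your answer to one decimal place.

PIP = Vt/C + R·V̇ + PEEP (constant-flow equation of motion).
Only the elastic term changes: ΔPIP = ΔVt / C = (370 − 470) / 52.2 = -1.916 cmH2O.

-1.9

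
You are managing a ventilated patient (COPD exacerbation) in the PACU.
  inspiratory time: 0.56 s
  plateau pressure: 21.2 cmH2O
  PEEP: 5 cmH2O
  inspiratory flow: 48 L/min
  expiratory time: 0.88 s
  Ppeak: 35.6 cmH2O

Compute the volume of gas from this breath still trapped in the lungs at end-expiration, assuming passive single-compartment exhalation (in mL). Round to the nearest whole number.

76

Flow: 48 L/min ÷ 60 = 0.8 L/s.
Vt = flow × Ti = 0.8 L/s × 0.56 s × 1000 mL/L = 448.0 mL.
R = (PIP − Pplat)/V̇ = (35.6 − 21.2) / 0.8 = 14.4/0.8 = 18.0 cmH2O·s/L.
C = Vt/(Pplat − PEEP) = 448.0 / (21.2 − 5) = 448.0/16.2 = 27.654 mL/cmH2O.
τ = R × C = 18.0 × 0.02765 L/cmH2O = 0.4977 s.
Fraction remaining = e^(−Te/τ) = e^(−0.88/0.4977) = 0.1707.
Trapped volume = 448.0 × 0.1707 = 76.474 mL.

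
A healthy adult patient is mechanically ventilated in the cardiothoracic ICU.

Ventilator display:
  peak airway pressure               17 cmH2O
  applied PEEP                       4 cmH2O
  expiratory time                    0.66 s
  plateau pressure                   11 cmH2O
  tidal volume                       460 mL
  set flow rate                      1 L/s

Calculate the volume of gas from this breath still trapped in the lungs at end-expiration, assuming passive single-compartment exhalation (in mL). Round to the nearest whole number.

R = (PIP − Pplat)/V̇ = (17 − 11) / 1 = 6.0/1 = 6.0 cmH2O·s/L.
C = Vt/(Pplat − PEEP) = 460.0 / (11 − 4) = 460.0/7.0 = 65.714 mL/cmH2O.
τ = R × C = 6.0 × 0.06571 L/cmH2O = 0.3943 s.
Fraction remaining = e^(−Te/τ) = e^(−0.66/0.3943) = 0.1875.
Trapped volume = 460.0 × 0.1875 = 86.25 mL.

86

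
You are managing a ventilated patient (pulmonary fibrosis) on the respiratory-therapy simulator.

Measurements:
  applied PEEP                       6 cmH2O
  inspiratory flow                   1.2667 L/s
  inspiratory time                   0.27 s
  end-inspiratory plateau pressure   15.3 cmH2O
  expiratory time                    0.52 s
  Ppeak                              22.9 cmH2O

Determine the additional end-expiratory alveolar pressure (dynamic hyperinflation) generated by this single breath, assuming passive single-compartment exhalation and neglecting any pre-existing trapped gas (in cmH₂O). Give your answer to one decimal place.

Vt = flow × Ti = 1.2667 L/s × 0.27 s × 1000 mL/L = 342.01 mL.
R = (PIP − Pplat)/V̇ = (22.9 − 15.3) / 1.2667 = 7.6/1.2667 = 6.0 cmH2O·s/L.
C = Vt/(Pplat − PEEP) = 342.01 / (15.3 − 6) = 342.01/9.3 = 36.775 mL/cmH2O.
τ = R × C = 6.0 × 0.03678 L/cmH2O = 0.2207 s.
Fraction remaining = e^(−Te/τ) = e^(−0.52/0.2207) = 0.09479; trapped volume = 342.01 × 0.09479 = 32.419 mL.
Additional alveolar pressure from trapping ≈ V_trapped / C = 32.419 / 36.775 = 0.8815 cmH2O.

0.9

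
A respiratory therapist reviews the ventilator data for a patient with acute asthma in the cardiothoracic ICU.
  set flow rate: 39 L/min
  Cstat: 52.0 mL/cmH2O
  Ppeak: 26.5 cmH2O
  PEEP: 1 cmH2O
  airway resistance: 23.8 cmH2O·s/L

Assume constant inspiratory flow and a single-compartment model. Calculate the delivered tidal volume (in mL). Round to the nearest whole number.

Flow: 39 L/min ÷ 60 = 0.65 L/s.
Equation of motion (constant flow): PIP = Vt/C + R·V̇ + PEEP.
Vt/C = PIP − R·V̇ − PEEP = 26.5 − 15.47 − 1 = 10.03 cmH2O.
Vt = C × 10.03 = 52.0 × 10.03 = 521.56 mL.

522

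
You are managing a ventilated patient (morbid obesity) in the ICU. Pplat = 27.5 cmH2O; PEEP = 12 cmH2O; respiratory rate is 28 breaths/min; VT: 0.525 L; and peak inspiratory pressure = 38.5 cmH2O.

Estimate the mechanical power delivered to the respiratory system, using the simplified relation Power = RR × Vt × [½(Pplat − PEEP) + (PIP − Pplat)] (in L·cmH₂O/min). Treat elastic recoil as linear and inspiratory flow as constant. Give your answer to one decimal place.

Per-breath work = Vt × [½(Pplat−PEEP) + (PIP−Pplat)] = 0.525 × [0.5×15.5 + 11.0] = 0.525 × 18.75 = 9.844 L·cmH2O.
Power = 28 × 9.844 = 275.63 L·cmH2O/min.

275.6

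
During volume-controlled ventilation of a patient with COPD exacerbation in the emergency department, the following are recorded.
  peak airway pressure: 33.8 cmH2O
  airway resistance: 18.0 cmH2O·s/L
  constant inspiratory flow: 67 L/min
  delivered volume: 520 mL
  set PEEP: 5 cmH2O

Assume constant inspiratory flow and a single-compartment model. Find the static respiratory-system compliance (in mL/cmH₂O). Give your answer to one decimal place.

59.8

Flow: 67 L/min ÷ 60 = 1.1167 L/s.
Equation of motion (constant flow): PIP = Vt/C + R·V̇ + PEEP.
Vt/C = PIP − R·V̇ − PEEP = 33.8 − 18.0×1.1167 − 5 = 33.8 − 20.101 − 5 = 8.699 cmH2O.
C = Vt / 8.699 = 520 / 8.699 = 59.777 mL/cmH2O.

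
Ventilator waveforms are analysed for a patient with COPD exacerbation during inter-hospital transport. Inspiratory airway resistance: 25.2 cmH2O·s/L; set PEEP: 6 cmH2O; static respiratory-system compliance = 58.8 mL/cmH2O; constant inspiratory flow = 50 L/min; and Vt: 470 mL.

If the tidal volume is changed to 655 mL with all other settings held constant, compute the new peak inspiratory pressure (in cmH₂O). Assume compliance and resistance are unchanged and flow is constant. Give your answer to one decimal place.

Flow: 50 L/min ÷ 60 = 0.8333 L/s.
PIP = Vt/C + R·V̇ + PEEP (constant-flow equation of motion).
Only the elastic term changes: ΔPIP = ΔVt / C = (655 − 470) / 58.8 = 3.146 cmH2O.
Original PIP = 470/58.8 + 25.2×0.8333 + 6 = 34.992 cmH2O; new PIP = 34.992 + (3.146) = 38.138 cmH2O.

38.1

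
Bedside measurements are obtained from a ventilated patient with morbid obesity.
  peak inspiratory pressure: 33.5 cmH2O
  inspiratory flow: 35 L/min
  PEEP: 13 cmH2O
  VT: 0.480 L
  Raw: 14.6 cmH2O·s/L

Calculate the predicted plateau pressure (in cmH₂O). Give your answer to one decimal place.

25.0

Flow: 35 L/min ÷ 60 = 0.5833 L/s.
Pplat = PIP − Raw × flow = 33.5 − 14.6 × 0.5833 = 33.5 − 8.516 = 24.984 cmH2O.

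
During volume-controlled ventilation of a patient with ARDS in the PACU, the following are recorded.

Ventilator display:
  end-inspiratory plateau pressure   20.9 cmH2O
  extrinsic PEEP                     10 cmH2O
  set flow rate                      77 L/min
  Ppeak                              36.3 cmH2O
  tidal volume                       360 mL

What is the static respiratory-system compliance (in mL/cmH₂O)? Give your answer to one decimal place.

Cstat = Vt / (Pplat − PEEP) = 360 / (20.9 − 10) = 360 / 10.9 = 33.028 mL/cmH2O.

33.0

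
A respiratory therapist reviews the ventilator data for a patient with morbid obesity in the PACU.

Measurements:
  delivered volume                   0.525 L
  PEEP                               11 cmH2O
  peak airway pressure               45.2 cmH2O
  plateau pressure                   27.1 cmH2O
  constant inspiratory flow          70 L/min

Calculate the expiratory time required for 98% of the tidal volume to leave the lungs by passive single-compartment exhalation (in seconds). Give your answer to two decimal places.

Flow: 70 L/min ÷ 60 = 1.1667 L/s.
R = (PIP − Pplat)/V̇ = (45.2 − 27.1) / 1.1667 = 18.1/1.1667 = 15.514 cmH2O·s/L.
C = Vt/(Pplat − PEEP) = 525.0 / (27.1 − 11) = 525.0/16.1 = 32.609 mL/cmH2O.
τ = R × C = 15.514 × 0.03261 L/cmH2O = 0.5059 s.
t = −τ·ln(1 − 0.98) = −0.5059·ln(0.02) = 1.979 s.

1.98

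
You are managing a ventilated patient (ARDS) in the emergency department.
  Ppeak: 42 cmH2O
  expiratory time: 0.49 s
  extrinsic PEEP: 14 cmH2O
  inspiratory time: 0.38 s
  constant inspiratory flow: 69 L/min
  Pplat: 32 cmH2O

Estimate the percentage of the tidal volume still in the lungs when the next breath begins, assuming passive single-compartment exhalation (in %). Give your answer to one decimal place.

Flow: 69 L/min ÷ 60 = 1.15 L/s.
Vt = flow × Ti = 1.15 L/s × 0.38 s × 1000 mL/L = 437.0 mL.
R = (PIP − Pplat)/V̇ = (42 − 32) / 1.15 = 10.0/1.15 = 8.696 cmH2O·s/L.
C = Vt/(Pplat − PEEP) = 437.0 / (32 − 14) = 437.0/18.0 = 24.278 mL/cmH2O.
τ = R × C = 8.696 × 0.02428 L/cmH2O = 0.2111 s.
Fraction remaining at end-expiration = e^(−Te/τ) = e^(−0.49/0.2111) = 0.09816 → 9.816%.

9.8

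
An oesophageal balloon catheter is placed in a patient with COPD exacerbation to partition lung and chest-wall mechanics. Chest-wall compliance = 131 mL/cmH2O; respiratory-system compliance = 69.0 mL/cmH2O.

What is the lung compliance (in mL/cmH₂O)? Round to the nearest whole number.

1/CL = 1/Crs − 1/Ccw.
1/CL = 1/69.0 − 1/131 = 0.006859.
CL = 145.79 mL/cmH2O.

146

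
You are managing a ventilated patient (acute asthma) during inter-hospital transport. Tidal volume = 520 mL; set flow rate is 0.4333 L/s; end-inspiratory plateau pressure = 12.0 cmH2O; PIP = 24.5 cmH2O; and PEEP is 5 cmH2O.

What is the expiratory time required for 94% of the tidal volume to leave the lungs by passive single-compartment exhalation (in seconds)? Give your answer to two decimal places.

6.03

R = (PIP − Pplat)/V̇ = (24.5 − 12.0) / 0.4333 = 12.5/0.4333 = 28.848 cmH2O·s/L.
C = Vt/(Pplat − PEEP) = 520.0 / (12.0 − 5) = 520.0/7.0 = 74.286 mL/cmH2O.
τ = R × C = 28.848 × 0.07429 L/cmH2O = 2.143 s.
t = −τ·ln(1 − 0.94) = −2.143·ln(0.06) = 6.029 s.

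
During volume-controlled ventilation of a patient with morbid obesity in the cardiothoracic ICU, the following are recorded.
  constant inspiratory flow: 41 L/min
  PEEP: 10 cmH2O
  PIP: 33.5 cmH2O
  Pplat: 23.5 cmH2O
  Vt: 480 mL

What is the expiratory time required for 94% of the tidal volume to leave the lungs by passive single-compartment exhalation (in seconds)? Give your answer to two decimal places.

1.46

Flow: 41 L/min ÷ 60 = 0.6833 L/s.
R = (PIP − Pplat)/V̇ = (33.5 − 23.5) / 0.6833 = 10.0/0.6833 = 14.635 cmH2O·s/L.
C = Vt/(Pplat − PEEP) = 480.0 / (23.5 − 10) = 480.0/13.5 = 35.556 mL/cmH2O.
τ = R × C = 14.635 × 0.03556 L/cmH2O = 0.5204 s.
t = −τ·ln(1 − 0.94) = −0.5204·ln(0.06) = 1.464 s.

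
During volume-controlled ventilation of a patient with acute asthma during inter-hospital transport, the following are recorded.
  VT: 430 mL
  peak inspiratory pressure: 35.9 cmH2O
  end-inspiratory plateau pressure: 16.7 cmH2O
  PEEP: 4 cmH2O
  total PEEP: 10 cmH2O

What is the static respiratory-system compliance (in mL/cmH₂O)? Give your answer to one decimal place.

64.2

End-expiratory occlusion gives total PEEP = 10 cmH2O (intrinsic PEEP = 10 − 4 = 6). Use total PEEP for the elastic gradient.
Cstat = Vt / (Pplat − PEEPtotal) = 430 / (16.7 − 10) = 430 / 6.7 = 64.179 mL/cmH2O.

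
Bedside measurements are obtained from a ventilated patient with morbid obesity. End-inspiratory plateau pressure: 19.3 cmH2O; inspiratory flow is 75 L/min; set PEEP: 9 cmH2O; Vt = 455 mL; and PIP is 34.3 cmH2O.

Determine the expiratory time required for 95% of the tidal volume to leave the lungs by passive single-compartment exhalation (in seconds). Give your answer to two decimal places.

Flow: 75 L/min ÷ 60 = 1.25 L/s.
R = (PIP − Pplat)/V̇ = (34.3 − 19.3) / 1.25 = 15.0/1.25 = 12.0 cmH2O·s/L.
C = Vt/(Pplat − PEEP) = 455.0 / (19.3 − 9) = 455.0/10.3 = 44.175 mL/cmH2O.
τ = R × C = 12.0 × 0.04418 L/cmH2O = 0.5302 s.
t = −τ·ln(1 − 0.95) = −0.5302·ln(0.05) = 1.588 s.

1.59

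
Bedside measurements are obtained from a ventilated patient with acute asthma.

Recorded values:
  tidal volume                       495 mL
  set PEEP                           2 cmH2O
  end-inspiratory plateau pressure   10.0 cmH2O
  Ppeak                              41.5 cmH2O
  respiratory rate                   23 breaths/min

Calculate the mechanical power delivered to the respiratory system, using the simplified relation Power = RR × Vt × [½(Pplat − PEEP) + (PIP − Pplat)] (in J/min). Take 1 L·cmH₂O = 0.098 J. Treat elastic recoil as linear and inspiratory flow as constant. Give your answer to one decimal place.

39.6

Per-breath work = Vt × [½(Pplat−PEEP) + (PIP−Pplat)] = 0.495 × [0.5×8.0 + 31.5] = 0.495 × 35.5 = 17.573 L·cmH2O.
Power = 23 × 17.573 = 404.18 L·cmH2O/min.
× 0.098 J/(L·cmH2O) → 39.61 J/min.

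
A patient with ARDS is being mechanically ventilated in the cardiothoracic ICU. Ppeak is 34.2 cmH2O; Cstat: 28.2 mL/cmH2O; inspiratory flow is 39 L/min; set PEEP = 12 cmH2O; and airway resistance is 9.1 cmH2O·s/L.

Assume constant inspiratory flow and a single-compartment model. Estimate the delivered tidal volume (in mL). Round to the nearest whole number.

459

Flow: 39 L/min ÷ 60 = 0.65 L/s.
Equation of motion (constant flow): PIP = Vt/C + R·V̇ + PEEP.
Vt/C = PIP − R·V̇ − PEEP = 34.2 − 5.915 − 12 = 16.285 cmH2O.
Vt = C × 16.285 = 28.2 × 16.285 = 459.24 mL.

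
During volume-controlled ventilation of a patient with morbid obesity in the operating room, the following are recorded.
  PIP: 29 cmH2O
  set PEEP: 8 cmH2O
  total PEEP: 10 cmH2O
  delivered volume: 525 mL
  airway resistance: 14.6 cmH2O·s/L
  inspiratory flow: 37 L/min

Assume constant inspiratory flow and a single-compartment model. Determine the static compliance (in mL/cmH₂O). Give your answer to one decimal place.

Flow: 37 L/min ÷ 60 = 0.6167 L/s.
Total PEEP = 10 cmH2O (set 8 + intrinsic 2); this is the baseline alveolar pressure.
Equation of motion (constant flow): PIP = Vt/C + R·V̇ + PEEP.
Vt/C = PIP − R·V̇ − PEEP = 29 − 14.6×0.6167 − 10 = 29 − 9.004 − 10 = 9.996 cmH2O.
C = Vt / 9.996 = 525 / 9.996 = 52.521 mL/cmH2O.

52.5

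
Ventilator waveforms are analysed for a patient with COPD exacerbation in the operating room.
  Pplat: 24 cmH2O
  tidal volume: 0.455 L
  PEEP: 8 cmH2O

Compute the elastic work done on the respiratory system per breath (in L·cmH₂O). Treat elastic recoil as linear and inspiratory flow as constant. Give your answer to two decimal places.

3.64

Elastic work ≈ ½ × (Pplat − PEEP) × Vt = 0.5 × (24 − 8) × 0.455 L = 0.5 × 16.0 × 0.455 = 3.64 L·cmH2O.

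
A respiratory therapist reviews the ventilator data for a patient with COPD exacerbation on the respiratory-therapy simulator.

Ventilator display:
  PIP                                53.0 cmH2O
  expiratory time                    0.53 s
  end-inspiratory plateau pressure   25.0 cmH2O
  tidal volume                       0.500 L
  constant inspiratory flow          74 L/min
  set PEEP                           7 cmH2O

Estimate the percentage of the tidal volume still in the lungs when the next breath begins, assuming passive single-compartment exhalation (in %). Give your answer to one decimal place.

43.2

Flow: 74 L/min ÷ 60 = 1.2333 L/s.
R = (PIP − Pplat)/V̇ = (53.0 − 25.0) / 1.2333 = 28.0/1.2333 = 22.703 cmH2O·s/L.
C = Vt/(Pplat − PEEP) = 500.0 / (25.0 − 7) = 500.0/18.0 = 27.778 mL/cmH2O.
τ = R × C = 22.703 × 0.02778 L/cmH2O = 0.6307 s.
Fraction remaining at end-expiration = e^(−Te/τ) = e^(−0.53/0.6307) = 0.4316 → 43.16%.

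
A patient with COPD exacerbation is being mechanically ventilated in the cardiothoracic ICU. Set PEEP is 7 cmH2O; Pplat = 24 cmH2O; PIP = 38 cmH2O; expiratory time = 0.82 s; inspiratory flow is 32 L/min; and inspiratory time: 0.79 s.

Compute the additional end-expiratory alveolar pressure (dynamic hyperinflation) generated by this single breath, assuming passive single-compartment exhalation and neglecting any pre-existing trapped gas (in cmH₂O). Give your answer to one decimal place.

Flow: 32 L/min ÷ 60 = 0.5333 L/s.
Vt = flow × Ti = 0.5333 L/s × 0.79 s × 1000 mL/L = 421.31 mL.
R = (PIP − Pplat)/V̇ = (38 − 24) / 0.5333 = 14.0/0.5333 = 26.252 cmH2O·s/L.
C = Vt/(Pplat − PEEP) = 421.31 / (24 − 7) = 421.31/17.0 = 24.783 mL/cmH2O.
τ = R × C = 26.252 × 0.02478 L/cmH2O = 0.6505 s.
Fraction remaining = e^(−Te/τ) = e^(−0.82/0.6505) = 0.2835; trapped volume = 421.31 × 0.2835 = 119.44 mL.
Additional alveolar pressure from trapping ≈ V_trapped / C = 119.44 / 24.783 = 4.819 cmH2O.

4.8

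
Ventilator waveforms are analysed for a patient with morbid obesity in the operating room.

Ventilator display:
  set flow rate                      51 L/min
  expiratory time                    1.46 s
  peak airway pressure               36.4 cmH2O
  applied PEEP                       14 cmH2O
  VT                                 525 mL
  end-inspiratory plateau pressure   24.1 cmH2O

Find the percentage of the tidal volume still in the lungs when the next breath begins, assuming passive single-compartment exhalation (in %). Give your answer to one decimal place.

14.4

Flow: 51 L/min ÷ 60 = 0.85 L/s.
R = (PIP − Pplat)/V̇ = (36.4 − 24.1) / 0.85 = 12.3/0.85 = 14.471 cmH2O·s/L.
C = Vt/(Pplat − PEEP) = 525.0 / (24.1 − 14) = 525.0/10.1 = 51.98 mL/cmH2O.
τ = R × C = 14.471 × 0.05198 L/cmH2O = 0.7522 s.
Fraction remaining at end-expiration = e^(−Te/τ) = e^(−1.46/0.7522) = 0.1436 → 14.36%.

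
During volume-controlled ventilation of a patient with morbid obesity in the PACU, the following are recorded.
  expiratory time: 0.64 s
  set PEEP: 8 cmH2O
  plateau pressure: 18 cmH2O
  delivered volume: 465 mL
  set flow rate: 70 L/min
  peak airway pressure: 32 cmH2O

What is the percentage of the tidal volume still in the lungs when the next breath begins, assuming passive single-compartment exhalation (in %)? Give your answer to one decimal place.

Flow: 70 L/min ÷ 60 = 1.1667 L/s.
R = (PIP − Pplat)/V̇ = (32 − 18) / 1.1667 = 14.0/1.1667 = 12.0 cmH2O·s/L.
C = Vt/(Pplat − PEEP) = 465.0 / (18 − 8) = 465.0/10.0 = 46.5 mL/cmH2O.
τ = R × C = 12.0 × 0.0465 L/cmH2O = 0.558 s.
Fraction remaining at end-expiration = e^(−Te/τ) = e^(−0.64/0.558) = 0.3176 → 31.76%.

31.8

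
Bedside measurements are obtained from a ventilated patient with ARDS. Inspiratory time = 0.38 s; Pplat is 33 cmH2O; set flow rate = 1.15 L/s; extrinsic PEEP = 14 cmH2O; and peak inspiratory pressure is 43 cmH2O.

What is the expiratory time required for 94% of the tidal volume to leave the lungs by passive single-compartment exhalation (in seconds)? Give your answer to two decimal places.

Vt = flow × Ti = 1.15 L/s × 0.38 s × 1000 mL/L = 437.0 mL.
R = (PIP − Pplat)/V̇ = (43 − 33) / 1.15 = 10.0/1.15 = 8.696 cmH2O·s/L.
C = Vt/(Pplat − PEEP) = 437.0 / (33 − 14) = 437.0/19.0 = 23.0 mL/cmH2O.
τ = R × C = 8.696 × 0.023 L/cmH2O = 0.2 s.
t = −τ·ln(1 − 0.94) = −0.2·ln(0.06) = 0.5627 s.

0.56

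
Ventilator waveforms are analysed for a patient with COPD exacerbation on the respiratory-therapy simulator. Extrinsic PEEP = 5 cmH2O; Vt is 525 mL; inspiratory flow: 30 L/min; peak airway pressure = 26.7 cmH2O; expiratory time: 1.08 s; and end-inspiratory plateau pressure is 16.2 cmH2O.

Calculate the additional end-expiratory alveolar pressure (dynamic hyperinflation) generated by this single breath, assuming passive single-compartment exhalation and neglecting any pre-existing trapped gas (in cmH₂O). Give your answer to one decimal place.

Flow: 30 L/min ÷ 60 = 0.5 L/s.
R = (PIP − Pplat)/V̇ = (26.7 − 16.2) / 0.5 = 10.5/0.5 = 21.0 cmH2O·s/L.
C = Vt/(Pplat − PEEP) = 525.0 / (16.2 − 5) = 525.0/11.2 = 46.875 mL/cmH2O.
τ = R × C = 21.0 × 0.04688 L/cmH2O = 0.9845 s.
Fraction remaining = e^(−Te/τ) = e^(−1.08/0.9845) = 0.3339; trapped volume = 525.0 × 0.3339 = 175.3 mL.
Additional alveolar pressure from trapping ≈ V_trapped / C = 175.3 / 46.875 = 3.74 cmH2O.

3.7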